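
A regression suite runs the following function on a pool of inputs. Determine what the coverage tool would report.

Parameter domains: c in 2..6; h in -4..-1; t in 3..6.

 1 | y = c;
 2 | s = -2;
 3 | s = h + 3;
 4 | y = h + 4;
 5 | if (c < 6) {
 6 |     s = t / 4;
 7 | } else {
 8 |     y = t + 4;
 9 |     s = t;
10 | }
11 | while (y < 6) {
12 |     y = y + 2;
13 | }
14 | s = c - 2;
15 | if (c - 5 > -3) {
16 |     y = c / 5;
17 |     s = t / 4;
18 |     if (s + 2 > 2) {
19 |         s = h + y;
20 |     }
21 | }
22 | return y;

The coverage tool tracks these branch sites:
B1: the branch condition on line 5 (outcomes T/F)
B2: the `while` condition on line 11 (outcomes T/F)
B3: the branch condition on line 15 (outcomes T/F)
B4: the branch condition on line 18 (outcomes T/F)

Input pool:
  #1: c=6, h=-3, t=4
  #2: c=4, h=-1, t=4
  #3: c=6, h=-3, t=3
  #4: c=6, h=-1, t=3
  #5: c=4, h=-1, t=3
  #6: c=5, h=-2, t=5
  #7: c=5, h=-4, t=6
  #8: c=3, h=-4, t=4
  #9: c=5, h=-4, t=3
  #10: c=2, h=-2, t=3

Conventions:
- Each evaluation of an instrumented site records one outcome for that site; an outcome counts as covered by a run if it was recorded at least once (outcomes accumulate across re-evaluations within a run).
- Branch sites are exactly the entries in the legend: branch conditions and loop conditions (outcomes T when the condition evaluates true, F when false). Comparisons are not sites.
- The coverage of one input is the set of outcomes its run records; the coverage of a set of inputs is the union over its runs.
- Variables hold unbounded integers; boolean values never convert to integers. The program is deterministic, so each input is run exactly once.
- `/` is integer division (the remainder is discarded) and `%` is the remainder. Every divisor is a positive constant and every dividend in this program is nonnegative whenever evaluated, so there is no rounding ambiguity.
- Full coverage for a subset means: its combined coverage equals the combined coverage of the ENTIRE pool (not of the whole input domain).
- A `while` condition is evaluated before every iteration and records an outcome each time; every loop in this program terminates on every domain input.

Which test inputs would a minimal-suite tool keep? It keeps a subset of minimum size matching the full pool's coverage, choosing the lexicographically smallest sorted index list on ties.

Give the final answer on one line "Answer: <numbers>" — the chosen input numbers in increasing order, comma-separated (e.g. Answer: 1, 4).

input #1 (c=6, h=-3, t=4): events B1->F, B2->F, B3->T, B4->T; covers B1=F, B2=F, B3=T, B4=T
input #2 (c=4, h=-1, t=4): events B1->T, B2->T, B2->T, B2->F, B3->T, B4->T; covers B1=T, B2=T, B2=F, B3=T, B4=T
input #3 (c=6, h=-3, t=3): events B1->F, B2->F, B3->T, B4->F; covers B1=F, B2=F, B3=T, B4=F
input #4 (c=6, h=-1, t=3): events B1->F, B2->F, B3->T, B4->F; covers B1=F, B2=F, B3=T, B4=F
input #5 (c=4, h=-1, t=3): events B1->T, B2->T, B2->T, B2->F, B3->T, B4->F; covers B1=T, B2=T, B2=F, B3=T, B4=F
input #6 (c=5, h=-2, t=5): events B1->T, B2->T, B2->T, B2->F, B3->T, B4->T; covers B1=T, B2=T, B2=F, B3=T, B4=T
input #7 (c=5, h=-4, t=6): events B1->T, B2->T, B2->T, B2->T, B2->F, B3->T, B4->T; covers B1=T, B2=T, B2=F, B3=T, B4=T
input #8 (c=3, h=-4, t=4): events B1->T, B2->T, B2->T, B2->T, B2->F, B3->T, B4->T; covers B1=T, B2=T, B2=F, B3=T, B4=T
input #9 (c=5, h=-4, t=3): events B1->T, B2->T, B2->T, B2->T, B2->F, B3->T, B4->F; covers B1=T, B2=T, B2=F, B3=T, B4=F
input #10 (c=2, h=-2, t=3): events B1->T, B2->T, B2->T, B2->F, B3->F; covers B1=T, B2=T, B2=F, B3=F
together the pool reaches 8 outcomes: B1=T, B1=F, B2=T, B2=F, B3=T, B3=F, B4=T, B4=F
checked all size-1 subsets: none covers 8 outcomes (max 5/8)
checked all size-2 subsets: none covers 8 outcomes (max 7/8)
the canonical winner is {1, 3, 10}: size 3, full 8-outcome coverage, earliest index list among size-3 covers

Answer: 1, 3, 10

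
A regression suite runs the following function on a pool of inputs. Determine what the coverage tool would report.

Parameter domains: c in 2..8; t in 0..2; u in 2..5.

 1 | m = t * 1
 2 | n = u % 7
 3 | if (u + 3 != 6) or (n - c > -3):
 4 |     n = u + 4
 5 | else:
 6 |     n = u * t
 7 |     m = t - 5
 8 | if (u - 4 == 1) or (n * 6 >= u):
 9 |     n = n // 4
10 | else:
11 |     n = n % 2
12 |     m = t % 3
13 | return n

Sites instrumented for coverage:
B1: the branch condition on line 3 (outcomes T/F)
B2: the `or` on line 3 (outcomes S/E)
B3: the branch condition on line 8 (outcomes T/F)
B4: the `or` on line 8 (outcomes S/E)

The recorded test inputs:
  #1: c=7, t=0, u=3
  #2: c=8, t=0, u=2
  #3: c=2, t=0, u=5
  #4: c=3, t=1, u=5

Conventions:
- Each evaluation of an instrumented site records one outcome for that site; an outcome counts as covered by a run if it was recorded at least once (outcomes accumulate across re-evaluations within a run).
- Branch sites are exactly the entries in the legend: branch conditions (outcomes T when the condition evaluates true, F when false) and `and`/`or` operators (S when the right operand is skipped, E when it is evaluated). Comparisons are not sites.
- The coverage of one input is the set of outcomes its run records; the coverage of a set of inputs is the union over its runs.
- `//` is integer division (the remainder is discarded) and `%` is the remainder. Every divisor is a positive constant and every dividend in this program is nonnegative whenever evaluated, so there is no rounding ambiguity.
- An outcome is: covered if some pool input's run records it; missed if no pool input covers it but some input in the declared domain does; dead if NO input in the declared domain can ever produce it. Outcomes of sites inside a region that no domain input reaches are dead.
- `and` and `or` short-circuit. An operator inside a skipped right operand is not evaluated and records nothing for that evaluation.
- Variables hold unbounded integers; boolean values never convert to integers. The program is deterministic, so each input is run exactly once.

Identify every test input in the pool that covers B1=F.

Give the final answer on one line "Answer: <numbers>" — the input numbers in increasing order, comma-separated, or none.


input #1 (c=7, t=0, u=3): hits B1=F
input #2 (c=8, t=0, u=2): never hits B1=F
input #3 (c=2, t=0, u=5): never hits B1=F
input #4 (c=3, t=1, u=5): never hits B1=F
Answer: 1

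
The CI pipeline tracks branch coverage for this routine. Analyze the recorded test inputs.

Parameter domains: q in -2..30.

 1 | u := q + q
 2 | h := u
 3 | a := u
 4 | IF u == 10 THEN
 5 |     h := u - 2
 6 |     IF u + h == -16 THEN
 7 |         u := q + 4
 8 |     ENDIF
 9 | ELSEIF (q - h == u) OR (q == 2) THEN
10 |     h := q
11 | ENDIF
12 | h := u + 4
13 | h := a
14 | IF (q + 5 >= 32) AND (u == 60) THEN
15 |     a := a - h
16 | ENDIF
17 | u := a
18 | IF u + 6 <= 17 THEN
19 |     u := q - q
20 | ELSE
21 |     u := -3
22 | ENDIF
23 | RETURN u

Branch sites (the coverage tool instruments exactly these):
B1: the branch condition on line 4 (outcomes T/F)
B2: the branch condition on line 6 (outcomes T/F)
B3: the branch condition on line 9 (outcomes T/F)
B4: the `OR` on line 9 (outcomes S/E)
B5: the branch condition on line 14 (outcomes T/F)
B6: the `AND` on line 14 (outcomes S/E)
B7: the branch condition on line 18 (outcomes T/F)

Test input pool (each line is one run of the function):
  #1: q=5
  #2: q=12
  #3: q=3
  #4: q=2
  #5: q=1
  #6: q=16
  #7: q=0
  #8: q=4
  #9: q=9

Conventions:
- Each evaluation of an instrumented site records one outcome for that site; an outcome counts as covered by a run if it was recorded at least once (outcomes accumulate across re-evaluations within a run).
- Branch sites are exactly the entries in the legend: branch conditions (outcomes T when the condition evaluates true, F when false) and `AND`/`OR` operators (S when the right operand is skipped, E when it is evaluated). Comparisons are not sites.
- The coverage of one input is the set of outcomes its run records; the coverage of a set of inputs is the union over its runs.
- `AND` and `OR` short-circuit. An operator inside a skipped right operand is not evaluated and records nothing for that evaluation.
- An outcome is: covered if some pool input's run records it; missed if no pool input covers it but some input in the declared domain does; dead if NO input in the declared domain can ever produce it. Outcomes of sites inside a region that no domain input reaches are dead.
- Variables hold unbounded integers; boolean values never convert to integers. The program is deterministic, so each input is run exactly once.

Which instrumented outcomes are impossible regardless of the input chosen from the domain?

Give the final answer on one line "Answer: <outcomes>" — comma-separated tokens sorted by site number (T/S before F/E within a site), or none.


sweeping the full domain (33 inputs) for each outcome:
  B2=T: never recorded by any domain input -> dead
  reachable outcomes have witnesses, e.g. B1=T (e.g. q=5), B1=F (e.g. q=-2), B2=F (e.g. q=5), B3=T (e.g. q=0)
Answer: B2=T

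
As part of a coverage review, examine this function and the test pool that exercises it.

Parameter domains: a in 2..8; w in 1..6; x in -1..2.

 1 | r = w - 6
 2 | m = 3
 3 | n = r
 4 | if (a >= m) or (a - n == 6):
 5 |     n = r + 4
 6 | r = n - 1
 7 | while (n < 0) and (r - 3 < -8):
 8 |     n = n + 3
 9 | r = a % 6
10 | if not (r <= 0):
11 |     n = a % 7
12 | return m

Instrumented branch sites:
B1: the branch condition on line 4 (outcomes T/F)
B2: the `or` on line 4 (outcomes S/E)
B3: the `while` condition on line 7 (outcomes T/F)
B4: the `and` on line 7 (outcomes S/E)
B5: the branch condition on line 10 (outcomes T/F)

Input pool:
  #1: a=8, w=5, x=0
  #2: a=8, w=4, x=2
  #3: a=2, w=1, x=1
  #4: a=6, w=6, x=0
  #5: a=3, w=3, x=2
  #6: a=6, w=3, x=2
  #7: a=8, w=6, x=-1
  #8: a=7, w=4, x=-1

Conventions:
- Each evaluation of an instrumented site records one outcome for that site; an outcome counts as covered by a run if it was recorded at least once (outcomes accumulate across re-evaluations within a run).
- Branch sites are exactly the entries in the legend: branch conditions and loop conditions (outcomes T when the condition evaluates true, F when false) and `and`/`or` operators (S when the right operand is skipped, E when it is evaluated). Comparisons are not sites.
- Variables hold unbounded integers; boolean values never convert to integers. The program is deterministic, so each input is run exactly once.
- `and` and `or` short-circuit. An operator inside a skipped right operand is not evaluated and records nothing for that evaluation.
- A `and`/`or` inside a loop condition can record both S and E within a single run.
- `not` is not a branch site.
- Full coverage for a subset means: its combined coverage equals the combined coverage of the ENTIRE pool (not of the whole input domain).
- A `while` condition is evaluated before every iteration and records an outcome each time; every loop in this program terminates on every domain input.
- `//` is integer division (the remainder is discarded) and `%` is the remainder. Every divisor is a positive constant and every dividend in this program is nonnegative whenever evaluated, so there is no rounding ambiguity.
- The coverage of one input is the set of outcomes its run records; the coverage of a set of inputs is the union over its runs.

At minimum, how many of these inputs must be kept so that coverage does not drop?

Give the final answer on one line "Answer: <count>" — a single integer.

test 1 (a=8, w=5, x=0) fires B2->S, B1->T, B4->S, B3->F, B5->T; hits B1=T, B2=S, B3=F, B4=S, B5=T
test 2 (a=8, w=4, x=2) fires B2->S, B1->T, B4->S, B3->F, B5->T; hits B1=T, B2=S, B3=F, B4=S, B5=T
test 3 (a=2, w=1, x=1) fires B2->E, B1->F, B4->E, B3->T, B4->E, B3->T, B4->S, B3->F, B5->T; hits B1=F, B2=E, B3=T, B3=F, B4=S, B4=E, B5=T
test 4 (a=6, w=6, x=0) fires B2->S, B1->T, B4->S, B3->F, B5->F; hits B1=T, B2=S, B3=F, B4=S, B5=F
test 5 (a=3, w=3, x=2) fires B2->S, B1->T, B4->S, B3->F, B5->T; hits B1=T, B2=S, B3=F, B4=S, B5=T
test 6 (a=6, w=3, x=2) fires B2->S, B1->T, B4->S, B3->F, B5->F; hits B1=T, B2=S, B3=F, B4=S, B5=F
test 7 (a=8, w=6, x=-1) fires B2->S, B1->T, B4->S, B3->F, B5->T; hits B1=T, B2=S, B3=F, B4=S, B5=T
test 8 (a=7, w=4, x=-1) fires B2->S, B1->T, B4->S, B3->F, B5->T; hits B1=T, B2=S, B3=F, B4=S, B5=T
together the pool reaches 10 outcomes: B1=T, B1=F, B2=S, B2=E, B3=T, B3=F, B4=S, B4=E, B5=T, B5=F
size 1 is not enough: best union over all size-1 subsets is 7/10
at size 2, {3, 4} reaches all 10 outcomes; every lexicographically earlier size-2 subset fails

Answer: 2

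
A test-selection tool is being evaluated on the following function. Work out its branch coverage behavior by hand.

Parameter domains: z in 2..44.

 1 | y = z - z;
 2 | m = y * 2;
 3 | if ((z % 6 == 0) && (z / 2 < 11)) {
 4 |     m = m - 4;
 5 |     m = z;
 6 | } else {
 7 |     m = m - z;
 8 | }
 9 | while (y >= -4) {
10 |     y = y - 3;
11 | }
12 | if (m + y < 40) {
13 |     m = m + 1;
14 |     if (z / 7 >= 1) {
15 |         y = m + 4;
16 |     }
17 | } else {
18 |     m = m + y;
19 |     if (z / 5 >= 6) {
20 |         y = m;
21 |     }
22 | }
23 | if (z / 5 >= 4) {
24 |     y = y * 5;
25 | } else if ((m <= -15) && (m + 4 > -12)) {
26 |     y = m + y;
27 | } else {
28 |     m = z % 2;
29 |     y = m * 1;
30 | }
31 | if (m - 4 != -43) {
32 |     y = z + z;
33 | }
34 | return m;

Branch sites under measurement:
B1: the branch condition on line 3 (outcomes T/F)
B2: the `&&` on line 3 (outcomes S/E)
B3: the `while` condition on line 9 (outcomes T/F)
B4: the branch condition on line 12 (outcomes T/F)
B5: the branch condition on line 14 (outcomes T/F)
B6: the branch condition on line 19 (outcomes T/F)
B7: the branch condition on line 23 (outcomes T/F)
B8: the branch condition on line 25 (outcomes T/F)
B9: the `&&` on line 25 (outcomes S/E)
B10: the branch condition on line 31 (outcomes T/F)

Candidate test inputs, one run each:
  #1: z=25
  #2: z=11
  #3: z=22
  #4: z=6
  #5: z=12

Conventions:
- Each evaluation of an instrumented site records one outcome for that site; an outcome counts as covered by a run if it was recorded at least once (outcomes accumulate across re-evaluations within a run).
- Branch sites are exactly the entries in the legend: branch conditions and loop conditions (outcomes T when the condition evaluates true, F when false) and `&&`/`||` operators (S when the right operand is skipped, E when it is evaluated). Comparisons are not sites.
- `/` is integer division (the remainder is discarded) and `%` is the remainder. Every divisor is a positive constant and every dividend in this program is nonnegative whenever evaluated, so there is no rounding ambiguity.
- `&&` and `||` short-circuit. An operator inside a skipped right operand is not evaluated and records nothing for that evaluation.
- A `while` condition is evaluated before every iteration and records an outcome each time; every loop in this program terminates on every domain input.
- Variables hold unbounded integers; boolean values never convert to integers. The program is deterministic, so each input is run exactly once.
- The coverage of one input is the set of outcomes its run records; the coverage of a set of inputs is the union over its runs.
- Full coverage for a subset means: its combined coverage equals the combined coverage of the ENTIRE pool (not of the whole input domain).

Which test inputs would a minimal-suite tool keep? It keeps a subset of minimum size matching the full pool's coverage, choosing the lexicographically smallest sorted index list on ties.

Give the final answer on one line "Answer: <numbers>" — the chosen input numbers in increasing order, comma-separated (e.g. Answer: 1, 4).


test 1 (z=25) hits B1=F, B2=S, B3=T, B3=F, B4=T, B5=T, B7=T, B10=T
test 2 (z=11) hits B1=F, B2=S, B3=T, B3=F, B4=T, B5=T, B7=F, B8=F, B9=S, B10=T
test 3 (z=22) hits B1=F, B2=S, B3=T, B3=F, B4=T, B5=T, B7=T, B10=T
test 4 (z=6) hits B1=T, B2=E, B3=T, B3=F, B4=T, B5=F, B7=F, B8=F, B9=S, B10=T
test 5 (z=12) hits B1=T, B2=E, B3=T, B3=F, B4=T, B5=T, B7=F, B8=F, B9=S, B10=T
pool-wide coverage (14 outcomes): B1=T, B1=F, B2=S, B2=E, B3=T, B3=F, B4=T, B5=T, B5=F, B7=T, B7=F, B8=F, B9=S, B10=T
every size-1 subset falls short of the 14 outcomes (best: 10/14)
the canonical winner is {1, 4}: size 2, full 14-outcome coverage, earliest index list among size-2 covers
Answer: 1, 4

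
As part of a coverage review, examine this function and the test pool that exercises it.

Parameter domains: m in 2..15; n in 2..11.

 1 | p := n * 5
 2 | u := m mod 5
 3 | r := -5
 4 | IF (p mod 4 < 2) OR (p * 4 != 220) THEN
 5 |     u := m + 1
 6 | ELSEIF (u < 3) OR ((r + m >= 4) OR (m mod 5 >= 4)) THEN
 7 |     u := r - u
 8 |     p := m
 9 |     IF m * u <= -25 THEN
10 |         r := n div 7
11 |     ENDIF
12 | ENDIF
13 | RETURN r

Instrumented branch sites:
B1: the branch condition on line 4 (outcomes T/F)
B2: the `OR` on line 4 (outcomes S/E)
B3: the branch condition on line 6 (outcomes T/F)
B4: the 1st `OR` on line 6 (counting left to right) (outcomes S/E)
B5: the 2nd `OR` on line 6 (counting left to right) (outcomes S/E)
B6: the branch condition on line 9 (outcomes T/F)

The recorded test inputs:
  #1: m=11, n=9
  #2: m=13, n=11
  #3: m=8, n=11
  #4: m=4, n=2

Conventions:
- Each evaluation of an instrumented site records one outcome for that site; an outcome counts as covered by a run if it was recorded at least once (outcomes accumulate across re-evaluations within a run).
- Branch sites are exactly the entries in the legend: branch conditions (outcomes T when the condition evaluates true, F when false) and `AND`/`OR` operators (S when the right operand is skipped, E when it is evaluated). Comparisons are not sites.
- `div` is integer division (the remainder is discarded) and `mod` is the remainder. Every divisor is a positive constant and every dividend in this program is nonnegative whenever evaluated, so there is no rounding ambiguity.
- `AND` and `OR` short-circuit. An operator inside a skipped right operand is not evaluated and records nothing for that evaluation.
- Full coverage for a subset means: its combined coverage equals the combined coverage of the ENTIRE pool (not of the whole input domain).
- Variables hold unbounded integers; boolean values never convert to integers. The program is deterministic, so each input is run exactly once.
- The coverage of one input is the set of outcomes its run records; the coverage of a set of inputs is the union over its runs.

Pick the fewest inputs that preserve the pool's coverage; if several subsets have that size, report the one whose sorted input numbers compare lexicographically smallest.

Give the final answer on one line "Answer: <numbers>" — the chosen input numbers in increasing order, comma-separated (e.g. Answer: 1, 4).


#1 (m=11, n=9) -> B2->S, B1->T; covered: B1=T, B2=S
#2 (m=13, n=11) -> B2->E, B1->F, B4->E, B5->S, B3->T, B6->T; covered: B1=F, B2=E, B3=T, B4=E, B5=S, B6=T
#3 (m=8, n=11) -> B2->E, B1->F, B4->E, B5->E, B3->F; covered: B1=F, B2=E, B3=F, B4=E, B5=E
#4 (m=4, n=2) -> B2->E, B1->T; covered: B1=T, B2=E
the full pool covers 10 outcomes: B1=T, B1=F, B2=S, B2=E, B3=T, B3=F, B4=E, B5=S, B5=E, B6=T
checked all size-1 subsets: none covers 10 outcomes (max 6/10)
checked all size-2 subsets: none covers 10 outcomes (max 8/10)
size 3: inputs {1, 2, 3} cover all 10 outcomes, and no lexicographically smaller subset of this size does
Answer: 1, 2, 3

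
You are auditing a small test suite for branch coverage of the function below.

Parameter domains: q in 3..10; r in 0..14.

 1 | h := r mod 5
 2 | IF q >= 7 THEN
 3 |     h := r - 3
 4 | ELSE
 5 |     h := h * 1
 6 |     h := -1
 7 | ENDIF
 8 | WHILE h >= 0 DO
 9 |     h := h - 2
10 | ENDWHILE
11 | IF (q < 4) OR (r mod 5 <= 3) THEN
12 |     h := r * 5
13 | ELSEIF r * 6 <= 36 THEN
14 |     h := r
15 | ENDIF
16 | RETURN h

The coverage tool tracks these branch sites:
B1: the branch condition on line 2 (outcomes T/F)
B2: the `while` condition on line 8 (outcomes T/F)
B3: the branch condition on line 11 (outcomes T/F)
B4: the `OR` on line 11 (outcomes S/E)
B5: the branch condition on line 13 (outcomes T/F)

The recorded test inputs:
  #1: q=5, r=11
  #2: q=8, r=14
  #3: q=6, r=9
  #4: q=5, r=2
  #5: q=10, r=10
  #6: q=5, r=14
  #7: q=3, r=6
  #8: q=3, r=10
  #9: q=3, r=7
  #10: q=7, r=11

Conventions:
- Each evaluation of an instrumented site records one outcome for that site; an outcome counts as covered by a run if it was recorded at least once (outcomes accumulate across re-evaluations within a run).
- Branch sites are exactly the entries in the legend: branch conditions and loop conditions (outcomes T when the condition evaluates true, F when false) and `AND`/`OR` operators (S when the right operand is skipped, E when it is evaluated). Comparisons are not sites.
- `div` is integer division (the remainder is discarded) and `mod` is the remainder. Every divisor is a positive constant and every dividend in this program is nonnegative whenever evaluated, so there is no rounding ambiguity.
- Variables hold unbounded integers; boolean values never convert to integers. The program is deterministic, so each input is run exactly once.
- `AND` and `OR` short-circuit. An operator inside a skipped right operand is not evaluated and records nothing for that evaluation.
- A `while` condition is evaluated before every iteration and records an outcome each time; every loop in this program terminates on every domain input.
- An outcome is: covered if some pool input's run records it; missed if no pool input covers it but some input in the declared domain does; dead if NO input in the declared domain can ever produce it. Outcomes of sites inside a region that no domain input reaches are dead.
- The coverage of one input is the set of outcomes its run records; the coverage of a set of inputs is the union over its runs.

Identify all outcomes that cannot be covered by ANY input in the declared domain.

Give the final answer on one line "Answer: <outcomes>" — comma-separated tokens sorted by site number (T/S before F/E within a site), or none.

checking every outcome against all 120 domain inputs:
  reachable outcomes have witnesses, e.g. B1=T (e.g. q=7, r=0), B1=F (e.g. q=3, r=0), B2=T (e.g. q=7, r=3), B2=F (e.g. q=3, r=0)

Answer: none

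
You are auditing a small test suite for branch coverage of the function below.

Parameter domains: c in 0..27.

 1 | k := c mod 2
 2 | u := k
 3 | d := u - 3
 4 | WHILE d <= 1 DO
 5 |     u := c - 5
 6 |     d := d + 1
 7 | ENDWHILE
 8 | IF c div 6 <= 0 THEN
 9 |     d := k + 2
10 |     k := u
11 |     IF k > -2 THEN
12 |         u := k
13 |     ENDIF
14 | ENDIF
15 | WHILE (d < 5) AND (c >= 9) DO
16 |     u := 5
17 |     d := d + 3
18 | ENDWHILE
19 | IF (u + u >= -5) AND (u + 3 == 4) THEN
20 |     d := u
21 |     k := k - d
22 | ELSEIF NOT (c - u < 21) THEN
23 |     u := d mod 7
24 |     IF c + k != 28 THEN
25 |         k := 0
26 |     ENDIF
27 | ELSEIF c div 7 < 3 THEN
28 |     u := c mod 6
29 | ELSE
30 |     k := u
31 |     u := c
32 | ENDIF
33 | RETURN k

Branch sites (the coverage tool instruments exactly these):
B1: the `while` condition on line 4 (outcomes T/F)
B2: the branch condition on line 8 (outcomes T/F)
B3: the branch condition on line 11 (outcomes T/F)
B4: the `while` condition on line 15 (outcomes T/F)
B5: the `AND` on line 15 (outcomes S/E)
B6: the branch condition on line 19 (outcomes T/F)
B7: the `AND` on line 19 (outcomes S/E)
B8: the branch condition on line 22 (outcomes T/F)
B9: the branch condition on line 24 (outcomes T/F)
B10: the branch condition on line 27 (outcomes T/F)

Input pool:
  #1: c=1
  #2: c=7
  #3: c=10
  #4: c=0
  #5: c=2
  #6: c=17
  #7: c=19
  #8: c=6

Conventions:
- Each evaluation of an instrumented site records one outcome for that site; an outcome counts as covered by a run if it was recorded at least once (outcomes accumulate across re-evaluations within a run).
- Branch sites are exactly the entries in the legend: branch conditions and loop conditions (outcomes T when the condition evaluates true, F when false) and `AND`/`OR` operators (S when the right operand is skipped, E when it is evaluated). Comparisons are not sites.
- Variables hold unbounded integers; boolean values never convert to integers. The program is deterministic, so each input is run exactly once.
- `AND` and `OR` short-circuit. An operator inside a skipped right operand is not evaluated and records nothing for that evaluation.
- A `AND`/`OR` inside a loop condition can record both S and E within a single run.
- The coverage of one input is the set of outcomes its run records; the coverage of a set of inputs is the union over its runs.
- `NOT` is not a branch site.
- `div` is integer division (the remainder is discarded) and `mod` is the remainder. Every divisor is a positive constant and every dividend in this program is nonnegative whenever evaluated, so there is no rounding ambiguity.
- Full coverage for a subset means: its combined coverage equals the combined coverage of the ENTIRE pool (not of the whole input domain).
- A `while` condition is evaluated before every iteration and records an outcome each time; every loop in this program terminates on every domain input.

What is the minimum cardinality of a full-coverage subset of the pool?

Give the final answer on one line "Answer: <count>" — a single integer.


input #1 (c=1): events B1->T, B1->T, B1->T, B1->T, B1->F, B2->T, B3->F, B5->E, B4->F, B7->S, B6->F, B8->F, B10->T; covers B1=T, B1=F, B2=T, B3=F, B4=F, B5=E, B6=F, B7=S, B8=F, B10=T
input #2 (c=7): events B1->T, B1->T, B1->T, B1->T, B1->F, B2->F, B5->E, B4->F, B7->E, B6->F, B8->F, B10->T; covers B1=T, B1=F, B2=F, B4=F, B5=E, B6=F, B7=E, B8=F, B10=T
input #3 (c=10): events B1->T, B1->T, B1->T, B1->T, B1->T, B1->F, B2->F, B5->E, B4->T, B5->S, B4->F, B7->E, B6->F, B8->F, ...; covers B1=T, B1=F, B2=F, B4=T, B4=F, B5=S, B5=E, B6=F, B7=E, B8=F, B10=T
input #4 (c=0): events B1->T, B1->T, B1->T, B1->T, B1->T, B1->F, B2->T, B3->F, B5->E, B4->F, B7->S, B6->F, B8->F, B10->T; covers B1=T, B1=F, B2=T, B3=F, B4=F, B5=E, B6=F, B7=S, B8=F, B10=T
input #5 (c=2): events B1->T, B1->T, B1->T, B1->T, B1->T, B1->F, B2->T, B3->F, B5->E, B4->F, B7->S, B6->F, B8->F, B10->T; covers B1=T, B1=F, B2=T, B3=F, B4=F, B5=E, B6=F, B7=S, B8=F, B10=T
input #6 (c=17): events B1->T, B1->T, B1->T, B1->T, B1->F, B2->F, B5->E, B4->T, B5->S, B4->F, B7->E, B6->F, B8->F, B10->T; covers B1=T, B1=F, B2=F, B4=T, B4=F, B5=S, B5=E, B6=F, B7=E, B8=F, B10=T
input #7 (c=19): events B1->T, B1->T, B1->T, B1->T, B1->F, B2->F, B5->E, B4->T, B5->S, B4->F, B7->E, B6->F, B8->F, B10->T; covers B1=T, B1=F, B2=F, B4=T, B4=F, B5=S, B5=E, B6=F, B7=E, B8=F, B10=T
input #8 (c=6): events B1->T, B1->T, B1->T, B1->T, B1->T, B1->F, B2->F, B5->E, B4->F, B7->E, B6->T; covers B1=T, B1=F, B2=F, B4=F, B5=E, B6=T, B7=E
union over all inputs: B1=T, B1=F, B2=T, B2=F, B3=F, B4=T, B4=F, B5=S, B5=E, B6=T, B6=F, B7=S, B7=E, B8=F, B10=T (15 outcomes)
size 1 is not enough: best union over all size-1 subsets is 11/15
size 2 is not enough: best union over all size-2 subsets is 14/15
size 3: inputs {1, 3, 8} cover all 15 outcomes, and no lexicographically smaller subset of this size does
Answer: 3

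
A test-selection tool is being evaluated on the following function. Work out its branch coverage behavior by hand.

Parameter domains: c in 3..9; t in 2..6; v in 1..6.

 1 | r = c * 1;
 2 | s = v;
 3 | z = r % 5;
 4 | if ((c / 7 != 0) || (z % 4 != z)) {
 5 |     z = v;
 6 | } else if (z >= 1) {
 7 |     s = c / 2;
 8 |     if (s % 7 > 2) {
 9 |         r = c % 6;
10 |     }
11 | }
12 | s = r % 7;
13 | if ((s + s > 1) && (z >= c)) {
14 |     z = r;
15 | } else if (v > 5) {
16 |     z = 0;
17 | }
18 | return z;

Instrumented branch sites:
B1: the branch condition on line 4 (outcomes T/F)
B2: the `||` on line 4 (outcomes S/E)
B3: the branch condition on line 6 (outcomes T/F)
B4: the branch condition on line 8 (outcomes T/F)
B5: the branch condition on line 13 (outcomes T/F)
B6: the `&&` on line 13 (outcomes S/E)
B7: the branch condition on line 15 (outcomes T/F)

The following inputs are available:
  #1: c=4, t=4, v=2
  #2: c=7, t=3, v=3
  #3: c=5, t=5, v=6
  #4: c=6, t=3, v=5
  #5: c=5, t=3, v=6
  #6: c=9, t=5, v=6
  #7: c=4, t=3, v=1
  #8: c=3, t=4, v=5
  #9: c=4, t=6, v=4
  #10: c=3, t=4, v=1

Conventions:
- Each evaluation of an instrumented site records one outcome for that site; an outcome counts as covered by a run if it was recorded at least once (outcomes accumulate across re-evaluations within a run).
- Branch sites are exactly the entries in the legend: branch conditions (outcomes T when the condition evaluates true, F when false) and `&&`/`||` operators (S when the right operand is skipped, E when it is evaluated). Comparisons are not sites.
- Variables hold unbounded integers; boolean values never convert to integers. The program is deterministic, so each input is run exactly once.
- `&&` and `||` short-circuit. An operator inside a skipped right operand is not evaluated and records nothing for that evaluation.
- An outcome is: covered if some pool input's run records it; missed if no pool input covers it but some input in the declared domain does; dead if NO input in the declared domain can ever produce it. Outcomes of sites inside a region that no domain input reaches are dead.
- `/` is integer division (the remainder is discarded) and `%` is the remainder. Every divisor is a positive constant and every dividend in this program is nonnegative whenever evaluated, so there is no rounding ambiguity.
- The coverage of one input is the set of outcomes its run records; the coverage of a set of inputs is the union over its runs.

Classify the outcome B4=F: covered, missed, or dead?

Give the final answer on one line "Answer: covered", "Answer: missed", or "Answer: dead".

B4=F is recorded by pool input(s) 8, 10 -> covered

Answer: covered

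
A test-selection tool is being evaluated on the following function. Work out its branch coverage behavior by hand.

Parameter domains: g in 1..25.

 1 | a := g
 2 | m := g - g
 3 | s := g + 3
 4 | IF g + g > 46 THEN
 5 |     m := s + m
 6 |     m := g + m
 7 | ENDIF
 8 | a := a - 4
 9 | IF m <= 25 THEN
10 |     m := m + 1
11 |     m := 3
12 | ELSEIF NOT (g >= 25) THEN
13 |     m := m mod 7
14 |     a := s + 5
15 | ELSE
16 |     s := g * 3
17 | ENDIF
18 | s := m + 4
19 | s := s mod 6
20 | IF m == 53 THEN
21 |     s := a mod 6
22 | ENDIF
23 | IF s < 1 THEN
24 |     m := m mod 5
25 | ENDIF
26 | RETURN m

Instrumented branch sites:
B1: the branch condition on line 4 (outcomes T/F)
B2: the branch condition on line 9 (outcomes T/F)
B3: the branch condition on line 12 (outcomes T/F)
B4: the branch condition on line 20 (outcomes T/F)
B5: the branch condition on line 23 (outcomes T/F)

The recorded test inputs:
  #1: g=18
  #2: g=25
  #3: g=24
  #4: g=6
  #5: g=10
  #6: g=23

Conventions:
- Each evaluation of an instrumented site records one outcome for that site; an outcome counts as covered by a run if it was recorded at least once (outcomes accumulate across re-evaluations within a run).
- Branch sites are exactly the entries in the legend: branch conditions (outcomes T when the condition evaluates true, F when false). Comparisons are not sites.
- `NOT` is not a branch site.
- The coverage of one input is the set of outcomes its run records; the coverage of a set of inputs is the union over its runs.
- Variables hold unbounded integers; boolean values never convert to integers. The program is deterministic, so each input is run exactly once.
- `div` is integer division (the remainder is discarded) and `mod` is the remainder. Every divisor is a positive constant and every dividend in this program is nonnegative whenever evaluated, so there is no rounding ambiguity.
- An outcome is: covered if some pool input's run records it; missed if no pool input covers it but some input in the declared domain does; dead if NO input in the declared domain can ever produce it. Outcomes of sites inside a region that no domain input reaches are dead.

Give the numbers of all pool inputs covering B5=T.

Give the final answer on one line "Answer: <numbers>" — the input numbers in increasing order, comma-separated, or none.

input #1 (g=18): misses B5=T
input #2 (g=25): misses B5=T
input #3 (g=24): covers B5=T
input #4 (g=6): misses B5=T
input #5 (g=10): misses B5=T
input #6 (g=23): misses B5=T

Answer: 3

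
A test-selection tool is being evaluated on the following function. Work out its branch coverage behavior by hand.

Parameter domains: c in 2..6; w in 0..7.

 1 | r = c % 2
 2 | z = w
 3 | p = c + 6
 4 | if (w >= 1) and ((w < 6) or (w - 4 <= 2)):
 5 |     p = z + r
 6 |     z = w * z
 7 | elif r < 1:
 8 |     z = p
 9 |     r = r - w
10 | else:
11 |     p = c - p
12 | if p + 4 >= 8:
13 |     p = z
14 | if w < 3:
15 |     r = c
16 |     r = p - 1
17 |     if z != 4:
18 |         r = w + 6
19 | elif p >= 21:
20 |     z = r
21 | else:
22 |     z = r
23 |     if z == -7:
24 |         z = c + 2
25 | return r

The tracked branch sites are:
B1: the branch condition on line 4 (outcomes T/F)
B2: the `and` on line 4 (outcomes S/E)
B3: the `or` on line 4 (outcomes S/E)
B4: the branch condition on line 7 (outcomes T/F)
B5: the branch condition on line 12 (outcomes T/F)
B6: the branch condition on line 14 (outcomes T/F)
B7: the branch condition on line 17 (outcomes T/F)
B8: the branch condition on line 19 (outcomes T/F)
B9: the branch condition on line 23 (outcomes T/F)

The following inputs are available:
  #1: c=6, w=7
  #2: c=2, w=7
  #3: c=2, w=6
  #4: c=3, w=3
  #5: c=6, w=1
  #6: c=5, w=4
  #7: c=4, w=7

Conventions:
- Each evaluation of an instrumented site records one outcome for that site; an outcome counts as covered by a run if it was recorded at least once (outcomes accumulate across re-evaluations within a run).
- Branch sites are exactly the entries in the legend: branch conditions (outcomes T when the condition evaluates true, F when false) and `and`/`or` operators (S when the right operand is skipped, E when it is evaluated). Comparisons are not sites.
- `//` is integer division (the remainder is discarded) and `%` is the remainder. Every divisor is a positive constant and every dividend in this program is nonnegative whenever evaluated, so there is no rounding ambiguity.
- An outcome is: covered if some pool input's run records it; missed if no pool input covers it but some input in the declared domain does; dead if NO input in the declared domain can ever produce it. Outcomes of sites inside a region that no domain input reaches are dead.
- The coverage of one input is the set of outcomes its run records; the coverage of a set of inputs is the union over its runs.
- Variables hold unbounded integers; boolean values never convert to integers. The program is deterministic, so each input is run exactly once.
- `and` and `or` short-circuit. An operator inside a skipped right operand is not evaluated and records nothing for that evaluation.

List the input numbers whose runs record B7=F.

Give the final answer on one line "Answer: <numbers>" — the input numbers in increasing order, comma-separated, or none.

input #1 (c=6, w=7): misses B7=F
input #2 (c=2, w=7): misses B7=F
input #3 (c=2, w=6): misses B7=F
input #4 (c=3, w=3): misses B7=F
input #5 (c=6, w=1): misses B7=F
input #6 (c=5, w=4): misses B7=F
input #7 (c=4, w=7): misses B7=F

Answer: none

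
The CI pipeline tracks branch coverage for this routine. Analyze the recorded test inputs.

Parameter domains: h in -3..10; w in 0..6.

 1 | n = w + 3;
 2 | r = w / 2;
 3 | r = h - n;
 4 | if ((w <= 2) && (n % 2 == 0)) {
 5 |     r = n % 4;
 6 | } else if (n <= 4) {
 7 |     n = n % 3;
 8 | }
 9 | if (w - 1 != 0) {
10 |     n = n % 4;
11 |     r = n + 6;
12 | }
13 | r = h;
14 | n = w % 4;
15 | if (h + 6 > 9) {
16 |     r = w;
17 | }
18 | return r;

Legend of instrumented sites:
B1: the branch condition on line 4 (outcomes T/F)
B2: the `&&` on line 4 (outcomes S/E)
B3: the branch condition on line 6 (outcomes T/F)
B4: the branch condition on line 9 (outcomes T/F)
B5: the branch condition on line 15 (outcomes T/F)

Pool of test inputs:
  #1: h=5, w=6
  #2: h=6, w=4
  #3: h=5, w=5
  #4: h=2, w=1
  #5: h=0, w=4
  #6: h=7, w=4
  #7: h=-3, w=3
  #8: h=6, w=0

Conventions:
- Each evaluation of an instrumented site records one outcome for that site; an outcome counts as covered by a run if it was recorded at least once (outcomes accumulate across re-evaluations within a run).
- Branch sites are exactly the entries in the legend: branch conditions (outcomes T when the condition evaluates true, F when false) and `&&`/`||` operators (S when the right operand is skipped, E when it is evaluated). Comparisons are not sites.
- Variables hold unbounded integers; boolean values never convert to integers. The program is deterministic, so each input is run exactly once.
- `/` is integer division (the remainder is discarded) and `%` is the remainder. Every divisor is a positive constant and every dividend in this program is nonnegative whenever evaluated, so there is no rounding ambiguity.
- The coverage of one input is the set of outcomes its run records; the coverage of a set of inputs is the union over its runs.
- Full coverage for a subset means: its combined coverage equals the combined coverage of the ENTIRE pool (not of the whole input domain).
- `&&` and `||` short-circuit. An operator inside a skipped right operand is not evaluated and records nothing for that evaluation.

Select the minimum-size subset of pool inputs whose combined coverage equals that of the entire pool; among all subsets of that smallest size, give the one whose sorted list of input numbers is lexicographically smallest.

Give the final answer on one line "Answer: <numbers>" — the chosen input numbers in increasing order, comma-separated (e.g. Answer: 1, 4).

input #1 (h=5, w=6): events B2->S, B1->F, B3->F, B4->T, B5->T; covers B1=F, B2=S, B3=F, B4=T, B5=T
input #2 (h=6, w=4): events B2->S, B1->F, B3->F, B4->T, B5->T; covers B1=F, B2=S, B3=F, B4=T, B5=T
input #3 (h=5, w=5): events B2->S, B1->F, B3->F, B4->T, B5->T; covers B1=F, B2=S, B3=F, B4=T, B5=T
input #4 (h=2, w=1): events B2->E, B1->T, B4->F, B5->F; covers B1=T, B2=E, B4=F, B5=F
input #5 (h=0, w=4): events B2->S, B1->F, B3->F, B4->T, B5->F; covers B1=F, B2=S, B3=F, B4=T, B5=F
input #6 (h=7, w=4): events B2->S, B1->F, B3->F, B4->T, B5->T; covers B1=F, B2=S, B3=F, B4=T, B5=T
input #7 (h=-3, w=3): events B2->S, B1->F, B3->F, B4->T, B5->F; covers B1=F, B2=S, B3=F, B4=T, B5=F
input #8 (h=6, w=0): events B2->E, B1->F, B3->T, B4->T, B5->T; covers B1=F, B2=E, B3=T, B4=T, B5=T
together the pool reaches 10 outcomes: B1=T, B1=F, B2=S, B2=E, B3=T, B3=F, B4=T, B4=F, B5=T, B5=F
every size-1 subset falls short of the 10 outcomes (best: 5/10)
every size-2 subset falls short of the 10 outcomes (best: 9/10)
size 3: inputs {1, 4, 8} cover all 10 outcomes, and no lexicographically smaller subset of this size does

Answer: 1, 4, 8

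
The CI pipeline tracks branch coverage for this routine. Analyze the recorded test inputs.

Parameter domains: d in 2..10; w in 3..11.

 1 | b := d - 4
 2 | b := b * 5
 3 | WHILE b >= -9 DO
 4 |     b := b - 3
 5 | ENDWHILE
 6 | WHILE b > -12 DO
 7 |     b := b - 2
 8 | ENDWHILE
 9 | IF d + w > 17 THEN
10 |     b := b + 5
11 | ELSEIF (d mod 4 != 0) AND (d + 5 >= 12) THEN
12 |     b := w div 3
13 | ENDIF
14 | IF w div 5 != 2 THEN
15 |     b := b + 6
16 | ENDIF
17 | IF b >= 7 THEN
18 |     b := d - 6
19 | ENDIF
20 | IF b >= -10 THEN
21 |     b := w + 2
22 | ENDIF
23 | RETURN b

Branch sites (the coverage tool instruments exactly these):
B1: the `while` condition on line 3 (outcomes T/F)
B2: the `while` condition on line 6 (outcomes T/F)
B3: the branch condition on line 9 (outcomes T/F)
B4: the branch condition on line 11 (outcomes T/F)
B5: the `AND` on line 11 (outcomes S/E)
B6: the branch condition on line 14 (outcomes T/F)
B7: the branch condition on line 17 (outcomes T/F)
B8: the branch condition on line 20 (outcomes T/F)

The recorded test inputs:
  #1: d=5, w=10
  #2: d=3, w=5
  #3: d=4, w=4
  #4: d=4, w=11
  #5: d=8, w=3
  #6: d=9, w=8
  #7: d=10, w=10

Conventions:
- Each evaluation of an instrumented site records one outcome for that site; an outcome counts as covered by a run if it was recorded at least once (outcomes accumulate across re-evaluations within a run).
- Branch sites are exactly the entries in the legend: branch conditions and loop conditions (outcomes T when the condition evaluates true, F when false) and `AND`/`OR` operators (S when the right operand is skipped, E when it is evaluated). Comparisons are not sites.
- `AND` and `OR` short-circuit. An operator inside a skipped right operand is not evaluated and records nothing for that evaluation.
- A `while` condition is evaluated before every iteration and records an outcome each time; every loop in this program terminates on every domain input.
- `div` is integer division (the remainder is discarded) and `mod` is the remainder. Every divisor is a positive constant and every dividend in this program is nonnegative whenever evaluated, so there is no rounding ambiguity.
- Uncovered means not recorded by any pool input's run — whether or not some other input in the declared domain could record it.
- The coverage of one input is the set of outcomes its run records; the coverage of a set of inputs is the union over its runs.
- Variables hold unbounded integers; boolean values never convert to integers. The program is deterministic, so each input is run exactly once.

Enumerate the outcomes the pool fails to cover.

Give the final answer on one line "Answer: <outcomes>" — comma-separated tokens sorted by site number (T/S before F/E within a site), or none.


#1 (d=5, w=10) -> covered: B1=T, B1=F, B2=T, B2=F, B3=F, B4=F, B5=E, B6=F, B7=F, B8=F
#2 (d=3, w=5) -> covered: B1=T, B1=F, B2=T, B2=F, B3=F, B4=F, B5=E, B6=T, B7=F, B8=T
#3 (d=4, w=4) -> covered: B1=T, B1=F, B2=F, B3=F, B4=F, B5=S, B6=T, B7=F, B8=T
#4 (d=4, w=11) -> covered: B1=T, B1=F, B2=F, B3=F, B4=F, B5=S, B6=F, B7=F, B8=F
#5 (d=8, w=3) -> covered: B1=T, B1=F, B2=T, B2=F, B3=F, B4=F, B5=S, B6=T, B7=F, B8=T
#6 (d=9, w=8) -> covered: B1=T, B1=F, B2=T, B2=F, B3=F, B4=T, B5=E, B6=T, B7=T, B8=T
#7 (d=10, w=10) -> covered: B1=T, B1=F, B2=F, B3=T, B6=F, B7=F, B8=T
union over the pool: B1=T, B1=F, B2=T, B2=F, B3=T, B3=F, B4=T, B4=F, B5=S, B5=E, B6=T, B6=F, B7=T, B7=F, B8=T, B8=F
uncovered (0 of 16): none
Answer: none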